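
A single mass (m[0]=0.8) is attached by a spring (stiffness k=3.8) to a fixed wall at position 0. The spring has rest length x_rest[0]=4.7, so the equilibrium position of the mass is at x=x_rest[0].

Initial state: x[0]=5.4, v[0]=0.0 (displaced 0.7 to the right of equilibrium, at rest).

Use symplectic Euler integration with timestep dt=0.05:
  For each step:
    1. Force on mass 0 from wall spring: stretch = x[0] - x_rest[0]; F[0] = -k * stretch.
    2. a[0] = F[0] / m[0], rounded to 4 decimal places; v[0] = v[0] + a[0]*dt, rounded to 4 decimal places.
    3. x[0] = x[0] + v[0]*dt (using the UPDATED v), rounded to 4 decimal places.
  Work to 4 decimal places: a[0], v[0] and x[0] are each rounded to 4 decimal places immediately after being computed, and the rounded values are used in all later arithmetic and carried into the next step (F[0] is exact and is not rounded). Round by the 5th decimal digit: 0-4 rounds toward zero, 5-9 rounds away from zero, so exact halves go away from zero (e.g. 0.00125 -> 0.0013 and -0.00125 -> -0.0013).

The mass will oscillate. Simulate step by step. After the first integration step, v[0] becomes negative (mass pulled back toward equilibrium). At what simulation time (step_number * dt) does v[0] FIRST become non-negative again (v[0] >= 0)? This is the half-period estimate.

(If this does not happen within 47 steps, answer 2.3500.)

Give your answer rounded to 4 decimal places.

Answer: 1.4500

Derivation:
Step 0: x=[5.4000] v=[0.0000]
Step 1: x=[5.3917] v=[-0.1663]
Step 2: x=[5.3752] v=[-0.3306]
Step 3: x=[5.3507] v=[-0.4910]
Step 4: x=[5.3184] v=[-0.6455]
Step 5: x=[5.2788] v=[-0.7924]
Step 6: x=[5.2323] v=[-0.9299]
Step 7: x=[5.1795] v=[-1.0563]
Step 8: x=[5.1210] v=[-1.1702]
Step 9: x=[5.0575] v=[-1.2702]
Step 10: x=[4.9897] v=[-1.3551]
Step 11: x=[4.9185] v=[-1.4239]
Step 12: x=[4.8447] v=[-1.4758]
Step 13: x=[4.7692] v=[-1.5102]
Step 14: x=[4.6929] v=[-1.5266]
Step 15: x=[4.6167] v=[-1.5249]
Step 16: x=[4.5414] v=[-1.5051]
Step 17: x=[4.4680] v=[-1.4674]
Step 18: x=[4.3974] v=[-1.4123]
Step 19: x=[4.3304] v=[-1.3404]
Step 20: x=[4.2678] v=[-1.2526]
Step 21: x=[4.2103] v=[-1.1500]
Step 22: x=[4.1586] v=[-1.0337]
Step 23: x=[4.1133] v=[-0.9051]
Step 24: x=[4.0750] v=[-0.7658]
Step 25: x=[4.0441] v=[-0.6174]
Step 26: x=[4.0210] v=[-0.4616]
Step 27: x=[4.0060] v=[-0.3003]
Step 28: x=[3.9992] v=[-0.1355]
Step 29: x=[4.0007] v=[0.0309]
First v>=0 after going negative at step 29, time=1.4500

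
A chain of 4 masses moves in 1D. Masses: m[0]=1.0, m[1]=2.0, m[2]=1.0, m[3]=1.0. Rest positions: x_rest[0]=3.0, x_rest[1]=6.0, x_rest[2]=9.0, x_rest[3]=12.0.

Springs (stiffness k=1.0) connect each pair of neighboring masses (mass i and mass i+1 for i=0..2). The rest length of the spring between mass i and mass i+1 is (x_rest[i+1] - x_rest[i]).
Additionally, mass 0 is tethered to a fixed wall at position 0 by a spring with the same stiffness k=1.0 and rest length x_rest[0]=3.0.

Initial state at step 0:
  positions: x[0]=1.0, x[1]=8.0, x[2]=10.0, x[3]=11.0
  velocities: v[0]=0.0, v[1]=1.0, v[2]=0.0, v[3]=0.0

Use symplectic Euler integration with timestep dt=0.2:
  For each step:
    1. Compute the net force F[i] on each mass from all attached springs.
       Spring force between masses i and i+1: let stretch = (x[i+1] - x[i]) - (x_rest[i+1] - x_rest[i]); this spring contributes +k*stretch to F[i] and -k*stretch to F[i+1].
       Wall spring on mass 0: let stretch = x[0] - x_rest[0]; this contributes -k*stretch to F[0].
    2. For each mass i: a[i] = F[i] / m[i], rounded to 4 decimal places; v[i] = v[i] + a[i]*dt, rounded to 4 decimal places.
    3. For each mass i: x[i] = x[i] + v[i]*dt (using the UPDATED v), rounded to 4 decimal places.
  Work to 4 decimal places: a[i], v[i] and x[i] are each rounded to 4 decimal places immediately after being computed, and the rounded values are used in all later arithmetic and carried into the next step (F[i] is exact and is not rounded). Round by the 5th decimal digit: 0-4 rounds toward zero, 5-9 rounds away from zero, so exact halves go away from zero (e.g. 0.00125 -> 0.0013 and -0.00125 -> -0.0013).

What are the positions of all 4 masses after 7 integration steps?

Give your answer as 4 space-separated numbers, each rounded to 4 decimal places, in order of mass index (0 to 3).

Step 0: x=[1.0000 8.0000 10.0000 11.0000] v=[0.0000 1.0000 0.0000 0.0000]
Step 1: x=[1.2400 8.1000 9.9600 11.0800] v=[1.2000 0.5000 -0.2000 0.4000]
Step 2: x=[1.7048 8.1000 9.8904 11.2352] v=[2.3240 0.0000 -0.3480 0.7760]
Step 3: x=[2.3572 8.0079 9.8030 11.4566] v=[3.2621 -0.4605 -0.4371 1.1070]
Step 4: x=[3.1414 7.8387 9.7099 11.7319] v=[3.9208 -0.8461 -0.4654 1.3763]
Step 5: x=[3.9878 7.6130 9.6229 12.0463] v=[4.2320 -1.1287 -0.4352 1.5719]
Step 6: x=[4.8197 7.3550 9.5524 12.3837] v=[4.1595 -1.2902 -0.3525 1.6872]
Step 7: x=[5.5602 7.0902 9.5073 12.7279] v=[3.7026 -1.3240 -0.2257 1.7209]

Answer: 5.5602 7.0902 9.5073 12.7279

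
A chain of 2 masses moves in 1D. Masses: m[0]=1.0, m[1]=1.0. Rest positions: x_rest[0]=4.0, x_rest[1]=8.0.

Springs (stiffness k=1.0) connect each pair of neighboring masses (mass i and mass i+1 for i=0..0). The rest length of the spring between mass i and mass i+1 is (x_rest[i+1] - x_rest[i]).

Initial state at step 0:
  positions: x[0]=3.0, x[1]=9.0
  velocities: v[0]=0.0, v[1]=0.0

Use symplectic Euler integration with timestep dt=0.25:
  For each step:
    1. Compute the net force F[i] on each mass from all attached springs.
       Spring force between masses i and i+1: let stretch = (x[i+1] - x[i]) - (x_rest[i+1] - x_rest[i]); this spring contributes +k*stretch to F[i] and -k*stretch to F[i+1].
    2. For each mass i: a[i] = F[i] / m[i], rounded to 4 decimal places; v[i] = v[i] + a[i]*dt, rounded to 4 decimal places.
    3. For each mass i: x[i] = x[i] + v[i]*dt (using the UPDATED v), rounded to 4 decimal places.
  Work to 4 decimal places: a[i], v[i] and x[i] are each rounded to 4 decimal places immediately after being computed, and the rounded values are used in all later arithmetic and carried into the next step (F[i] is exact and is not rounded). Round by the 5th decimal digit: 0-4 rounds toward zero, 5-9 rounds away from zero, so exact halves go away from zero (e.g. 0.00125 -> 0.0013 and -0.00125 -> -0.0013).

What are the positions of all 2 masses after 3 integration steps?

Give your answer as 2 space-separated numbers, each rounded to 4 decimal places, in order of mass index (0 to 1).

Answer: 3.6739 8.3262

Derivation:
Step 0: x=[3.0000 9.0000] v=[0.0000 0.0000]
Step 1: x=[3.1250 8.8750] v=[0.5000 -0.5000]
Step 2: x=[3.3594 8.6406] v=[0.9375 -0.9375]
Step 3: x=[3.6739 8.3262] v=[1.2578 -1.2578]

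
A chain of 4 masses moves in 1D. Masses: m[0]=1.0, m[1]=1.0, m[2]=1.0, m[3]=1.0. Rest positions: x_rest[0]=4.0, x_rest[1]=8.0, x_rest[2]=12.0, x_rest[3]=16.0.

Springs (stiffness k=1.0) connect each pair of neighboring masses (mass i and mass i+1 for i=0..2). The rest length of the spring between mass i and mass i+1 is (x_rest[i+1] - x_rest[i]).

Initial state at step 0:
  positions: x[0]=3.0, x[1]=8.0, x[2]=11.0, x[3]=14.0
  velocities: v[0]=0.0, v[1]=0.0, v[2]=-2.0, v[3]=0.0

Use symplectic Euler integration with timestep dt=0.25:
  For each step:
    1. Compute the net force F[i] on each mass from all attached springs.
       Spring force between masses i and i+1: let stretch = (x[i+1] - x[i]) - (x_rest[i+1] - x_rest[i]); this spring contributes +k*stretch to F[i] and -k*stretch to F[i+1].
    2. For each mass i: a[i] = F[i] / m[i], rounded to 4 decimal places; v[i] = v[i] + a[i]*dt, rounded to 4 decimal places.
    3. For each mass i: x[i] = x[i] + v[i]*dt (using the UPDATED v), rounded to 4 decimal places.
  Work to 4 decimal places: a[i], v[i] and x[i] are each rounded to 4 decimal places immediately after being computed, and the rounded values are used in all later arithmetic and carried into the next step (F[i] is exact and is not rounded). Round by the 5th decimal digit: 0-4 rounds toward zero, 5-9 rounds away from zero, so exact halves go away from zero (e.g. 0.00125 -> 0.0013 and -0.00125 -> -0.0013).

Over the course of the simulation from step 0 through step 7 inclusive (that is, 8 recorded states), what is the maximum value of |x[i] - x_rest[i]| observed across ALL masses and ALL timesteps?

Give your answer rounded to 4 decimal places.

Step 0: x=[3.0000 8.0000 11.0000 14.0000] v=[0.0000 0.0000 -2.0000 0.0000]
Step 1: x=[3.0625 7.8750 10.5000 14.0625] v=[0.2500 -0.5000 -2.0000 0.2500]
Step 2: x=[3.1758 7.6133 10.0586 14.1524] v=[0.4531 -1.0469 -1.7656 0.3594]
Step 3: x=[3.3164 7.2271 9.7202 14.2364] v=[0.5625 -1.5450 -1.3535 0.3360]
Step 4: x=[3.4515 6.7523 9.5083 14.2882] v=[0.5402 -1.8994 -0.8477 0.2070]
Step 5: x=[3.5429 6.2434 9.4229 14.2912] v=[0.3654 -2.0356 -0.3417 0.0120]
Step 6: x=[3.5530 5.7644 9.4430 14.2399] v=[0.0405 -1.9159 0.0805 -0.2051]
Step 7: x=[3.4513 5.3771 9.5330 14.1388] v=[-0.4067 -1.5491 0.3601 -0.4043]
Max displacement = 2.6229

Answer: 2.6229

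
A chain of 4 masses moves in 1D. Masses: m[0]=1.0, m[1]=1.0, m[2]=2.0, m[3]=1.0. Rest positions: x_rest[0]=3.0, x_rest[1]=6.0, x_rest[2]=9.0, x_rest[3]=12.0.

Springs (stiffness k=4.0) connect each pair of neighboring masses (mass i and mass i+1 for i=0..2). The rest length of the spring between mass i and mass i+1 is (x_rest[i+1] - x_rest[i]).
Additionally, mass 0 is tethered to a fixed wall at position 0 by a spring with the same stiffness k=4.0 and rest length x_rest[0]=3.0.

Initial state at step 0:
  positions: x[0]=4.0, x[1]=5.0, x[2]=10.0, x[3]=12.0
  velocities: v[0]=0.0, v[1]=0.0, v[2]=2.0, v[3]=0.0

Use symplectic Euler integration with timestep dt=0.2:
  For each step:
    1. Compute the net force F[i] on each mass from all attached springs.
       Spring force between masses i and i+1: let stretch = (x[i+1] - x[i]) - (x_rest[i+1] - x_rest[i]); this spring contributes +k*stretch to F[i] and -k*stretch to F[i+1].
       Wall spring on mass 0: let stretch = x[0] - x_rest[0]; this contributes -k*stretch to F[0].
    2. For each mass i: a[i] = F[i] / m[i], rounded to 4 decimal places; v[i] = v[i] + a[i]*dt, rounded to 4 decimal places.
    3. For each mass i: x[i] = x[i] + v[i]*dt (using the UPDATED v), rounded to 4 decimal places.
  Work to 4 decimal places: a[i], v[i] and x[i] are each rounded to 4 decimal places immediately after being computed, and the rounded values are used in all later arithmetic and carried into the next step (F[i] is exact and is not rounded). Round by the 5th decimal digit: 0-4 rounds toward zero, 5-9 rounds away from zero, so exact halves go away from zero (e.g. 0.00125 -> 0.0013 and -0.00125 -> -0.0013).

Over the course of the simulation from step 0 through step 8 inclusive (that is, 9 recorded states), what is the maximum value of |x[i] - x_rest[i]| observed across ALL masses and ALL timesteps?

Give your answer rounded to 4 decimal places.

Step 0: x=[4.0000 5.0000 10.0000 12.0000] v=[0.0000 0.0000 2.0000 0.0000]
Step 1: x=[3.5200 5.6400 10.1600 12.1600] v=[-2.4000 3.2000 0.8000 0.8000]
Step 2: x=[2.8160 6.6640 10.1184 12.4800] v=[-3.5200 5.1200 -0.2080 1.6000]
Step 3: x=[2.2771 7.6250 9.9894 12.9021] v=[-2.6944 4.8051 -0.6451 2.1107]
Step 4: x=[2.2295 8.1087 9.9042 13.3382] v=[-0.2378 2.4183 -0.4258 2.1805]
Step 5: x=[2.7659 7.9390 9.9501 13.7049] v=[2.6820 -0.8487 0.2296 1.8333]
Step 6: x=[3.6875 7.2633 10.1355 13.9508] v=[4.6078 -3.3783 0.9271 1.2295]
Step 7: x=[4.5912 6.4751 10.3964 14.0663] v=[4.5184 -3.9412 1.3043 0.5773]
Step 8: x=[5.0617 6.0128 10.6371 14.0746] v=[2.3526 -2.3113 1.2037 0.0414]
Max displacement = 2.1087

Answer: 2.1087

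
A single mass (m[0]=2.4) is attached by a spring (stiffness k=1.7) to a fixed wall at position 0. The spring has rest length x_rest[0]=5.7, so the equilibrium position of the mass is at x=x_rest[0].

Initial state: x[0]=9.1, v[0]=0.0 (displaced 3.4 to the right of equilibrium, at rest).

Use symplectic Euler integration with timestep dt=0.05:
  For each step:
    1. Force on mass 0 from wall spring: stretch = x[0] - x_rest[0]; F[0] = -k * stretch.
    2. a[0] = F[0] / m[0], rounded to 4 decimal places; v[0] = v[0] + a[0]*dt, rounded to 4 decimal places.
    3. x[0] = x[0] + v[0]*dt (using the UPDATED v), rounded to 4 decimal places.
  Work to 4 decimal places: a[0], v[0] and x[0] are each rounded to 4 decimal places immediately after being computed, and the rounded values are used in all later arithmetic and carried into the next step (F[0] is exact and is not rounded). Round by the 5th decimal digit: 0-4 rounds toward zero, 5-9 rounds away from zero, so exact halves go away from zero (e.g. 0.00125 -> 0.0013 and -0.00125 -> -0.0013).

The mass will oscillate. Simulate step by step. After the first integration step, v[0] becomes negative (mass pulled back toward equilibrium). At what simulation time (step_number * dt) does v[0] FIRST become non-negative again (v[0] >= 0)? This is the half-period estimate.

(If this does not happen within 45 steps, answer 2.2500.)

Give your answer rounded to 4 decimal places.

Step 0: x=[9.1000] v=[0.0000]
Step 1: x=[9.0940] v=[-0.1204]
Step 2: x=[9.0820] v=[-0.2406]
Step 3: x=[9.0640] v=[-0.3604]
Step 4: x=[9.0400] v=[-0.4795]
Step 5: x=[9.0101] v=[-0.5978]
Step 6: x=[8.9744] v=[-0.7150]
Step 7: x=[8.9329] v=[-0.8310]
Step 8: x=[8.8856] v=[-0.9455]
Step 9: x=[8.8327] v=[-1.0583]
Step 10: x=[8.7742] v=[-1.1693]
Step 11: x=[8.7103] v=[-1.2782]
Step 12: x=[8.6411] v=[-1.3848]
Step 13: x=[8.5667] v=[-1.4890]
Step 14: x=[8.4872] v=[-1.5905]
Step 15: x=[8.4027] v=[-1.6892]
Step 16: x=[8.3135] v=[-1.7849]
Step 17: x=[8.2196] v=[-1.8775]
Step 18: x=[8.1213] v=[-1.9667]
Step 19: x=[8.0187] v=[-2.0525]
Step 20: x=[7.9120] v=[-2.1346]
Step 21: x=[7.8014] v=[-2.2129]
Step 22: x=[7.6870] v=[-2.2873]
Step 23: x=[7.5691] v=[-2.3577]
Step 24: x=[7.4479] v=[-2.4239]
Step 25: x=[7.3236] v=[-2.4858]
Step 26: x=[7.1964] v=[-2.5433]
Step 27: x=[7.0666] v=[-2.5963]
Step 28: x=[6.9344] v=[-2.6447]
Step 29: x=[6.8000] v=[-2.6884]
Step 30: x=[6.6636] v=[-2.7274]
Step 31: x=[6.5255] v=[-2.7615]
Step 32: x=[6.3860] v=[-2.7907]
Step 33: x=[6.2453] v=[-2.8150]
Step 34: x=[6.1036] v=[-2.8343]
Step 35: x=[5.9612] v=[-2.8486]
Step 36: x=[5.8183] v=[-2.8579]
Step 37: x=[5.6752] v=[-2.8621]
Step 38: x=[5.5321] v=[-2.8612]
Step 39: x=[5.3893] v=[-2.8553]
Step 40: x=[5.2471] v=[-2.8443]
Step 41: x=[5.1057] v=[-2.8283]
Step 42: x=[4.9653] v=[-2.8073]
Step 43: x=[4.8262] v=[-2.7813]
Step 44: x=[4.6887] v=[-2.7504]
Step 45: x=[4.5530] v=[-2.7146]
v[0] did not become non-negative within 45 steps; using fallback time=2.2500

Answer: 2.2500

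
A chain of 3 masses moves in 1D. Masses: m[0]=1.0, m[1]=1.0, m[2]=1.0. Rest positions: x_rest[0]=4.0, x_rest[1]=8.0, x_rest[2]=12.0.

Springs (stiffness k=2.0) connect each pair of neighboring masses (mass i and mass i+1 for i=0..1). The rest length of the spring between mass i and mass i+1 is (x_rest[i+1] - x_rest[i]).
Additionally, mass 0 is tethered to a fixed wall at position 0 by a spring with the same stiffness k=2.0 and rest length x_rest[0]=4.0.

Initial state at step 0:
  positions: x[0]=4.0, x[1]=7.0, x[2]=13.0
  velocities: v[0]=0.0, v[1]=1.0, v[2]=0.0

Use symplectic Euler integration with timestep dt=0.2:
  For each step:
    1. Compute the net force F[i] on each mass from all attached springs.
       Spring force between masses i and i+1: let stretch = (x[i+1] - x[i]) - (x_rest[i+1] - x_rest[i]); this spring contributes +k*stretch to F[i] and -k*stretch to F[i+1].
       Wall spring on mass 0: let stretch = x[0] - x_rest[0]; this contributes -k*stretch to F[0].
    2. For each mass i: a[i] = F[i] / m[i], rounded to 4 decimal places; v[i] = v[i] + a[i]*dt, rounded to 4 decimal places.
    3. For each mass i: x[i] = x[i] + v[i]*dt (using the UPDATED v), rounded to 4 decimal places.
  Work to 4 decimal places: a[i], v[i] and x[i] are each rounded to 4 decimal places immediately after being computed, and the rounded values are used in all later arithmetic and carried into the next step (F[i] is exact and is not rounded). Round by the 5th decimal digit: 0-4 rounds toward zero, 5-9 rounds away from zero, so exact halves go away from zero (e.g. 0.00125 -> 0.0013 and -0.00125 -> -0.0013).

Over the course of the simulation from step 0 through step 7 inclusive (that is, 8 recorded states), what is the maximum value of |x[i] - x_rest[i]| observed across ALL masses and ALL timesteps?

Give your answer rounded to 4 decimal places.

Step 0: x=[4.0000 7.0000 13.0000] v=[0.0000 1.0000 0.0000]
Step 1: x=[3.9200 7.4400 12.8400] v=[-0.4000 2.2000 -0.8000]
Step 2: x=[3.8080 8.0304 12.5680] v=[-0.5600 2.9520 -1.3600]
Step 3: x=[3.7292 8.6460 12.2530] v=[-0.3942 3.0781 -1.5750]
Step 4: x=[3.7454 9.1568 11.9694] v=[0.0808 2.5542 -1.4178]
Step 5: x=[3.8948 9.4597 11.7808] v=[0.7472 1.5147 -0.9428]
Step 6: x=[4.1778 9.5031 11.7266] v=[1.4152 0.2172 -0.2712]
Step 7: x=[4.5526 9.2984 11.8145] v=[1.8742 -1.0235 0.4394]
Max displacement = 1.5031

Answer: 1.5031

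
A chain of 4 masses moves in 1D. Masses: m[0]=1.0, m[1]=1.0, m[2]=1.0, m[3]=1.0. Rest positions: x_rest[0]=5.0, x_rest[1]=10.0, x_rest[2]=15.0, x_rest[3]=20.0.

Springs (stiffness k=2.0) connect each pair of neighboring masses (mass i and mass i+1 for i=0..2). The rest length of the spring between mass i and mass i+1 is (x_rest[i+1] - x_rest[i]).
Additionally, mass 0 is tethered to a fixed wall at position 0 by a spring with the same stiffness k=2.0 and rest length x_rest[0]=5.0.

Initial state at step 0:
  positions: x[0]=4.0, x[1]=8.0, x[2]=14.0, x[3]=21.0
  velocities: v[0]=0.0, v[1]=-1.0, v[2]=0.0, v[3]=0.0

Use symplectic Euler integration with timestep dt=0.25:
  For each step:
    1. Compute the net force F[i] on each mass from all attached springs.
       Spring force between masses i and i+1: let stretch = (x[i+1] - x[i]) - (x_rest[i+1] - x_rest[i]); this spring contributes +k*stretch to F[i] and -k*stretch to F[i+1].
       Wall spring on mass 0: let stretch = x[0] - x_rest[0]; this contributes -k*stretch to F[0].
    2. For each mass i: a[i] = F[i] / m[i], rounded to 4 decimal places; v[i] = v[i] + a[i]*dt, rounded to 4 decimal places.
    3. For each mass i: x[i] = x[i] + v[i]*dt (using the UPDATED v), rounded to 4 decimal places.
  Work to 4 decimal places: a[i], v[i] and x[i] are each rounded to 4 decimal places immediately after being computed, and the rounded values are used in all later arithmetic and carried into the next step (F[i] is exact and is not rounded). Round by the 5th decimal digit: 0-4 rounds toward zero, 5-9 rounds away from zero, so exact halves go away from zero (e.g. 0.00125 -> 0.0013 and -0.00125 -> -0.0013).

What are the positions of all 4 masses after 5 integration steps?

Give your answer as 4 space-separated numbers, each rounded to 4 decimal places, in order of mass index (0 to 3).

Step 0: x=[4.0000 8.0000 14.0000 21.0000] v=[0.0000 -1.0000 0.0000 0.0000]
Step 1: x=[4.0000 8.0000 14.1250 20.7500] v=[0.0000 0.0000 0.5000 -1.0000]
Step 2: x=[4.0000 8.2656 14.3125 20.2969] v=[0.0000 1.0625 0.7500 -1.8125]
Step 3: x=[4.0332 8.7539 14.4922 19.7207] v=[0.1328 1.9532 0.7188 -2.3047]
Step 4: x=[4.1524 9.3694 14.6082 19.1160] v=[0.4766 2.4620 0.4639 -2.4190]
Step 5: x=[4.4046 9.9876 14.6328 18.5728] v=[1.0089 2.4729 0.0984 -2.1729]

Answer: 4.4046 9.9876 14.6328 18.5728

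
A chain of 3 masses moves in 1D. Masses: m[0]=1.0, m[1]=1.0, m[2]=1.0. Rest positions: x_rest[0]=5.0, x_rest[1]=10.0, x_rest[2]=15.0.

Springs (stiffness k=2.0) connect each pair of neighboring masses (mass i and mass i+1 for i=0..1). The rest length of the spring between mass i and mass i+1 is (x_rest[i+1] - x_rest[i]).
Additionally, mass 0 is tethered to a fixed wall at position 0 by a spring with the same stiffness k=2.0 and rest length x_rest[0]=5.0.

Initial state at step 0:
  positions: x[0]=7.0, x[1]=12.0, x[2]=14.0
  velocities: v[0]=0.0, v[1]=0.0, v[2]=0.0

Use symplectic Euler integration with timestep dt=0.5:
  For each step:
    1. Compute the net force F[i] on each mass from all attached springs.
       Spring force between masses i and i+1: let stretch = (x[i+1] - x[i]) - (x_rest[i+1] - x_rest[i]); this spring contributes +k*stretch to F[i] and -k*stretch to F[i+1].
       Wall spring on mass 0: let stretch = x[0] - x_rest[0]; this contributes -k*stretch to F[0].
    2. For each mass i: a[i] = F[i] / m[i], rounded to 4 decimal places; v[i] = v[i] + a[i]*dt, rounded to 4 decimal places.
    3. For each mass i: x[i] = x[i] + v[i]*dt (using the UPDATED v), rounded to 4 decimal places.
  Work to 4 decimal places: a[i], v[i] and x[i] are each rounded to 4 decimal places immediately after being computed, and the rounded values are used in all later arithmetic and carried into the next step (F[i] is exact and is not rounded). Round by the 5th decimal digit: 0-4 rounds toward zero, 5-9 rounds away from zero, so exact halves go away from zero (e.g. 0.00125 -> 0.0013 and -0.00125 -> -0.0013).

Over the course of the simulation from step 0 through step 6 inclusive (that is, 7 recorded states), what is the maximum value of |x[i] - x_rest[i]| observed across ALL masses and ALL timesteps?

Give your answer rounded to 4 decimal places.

Answer: 2.3594

Derivation:
Step 0: x=[7.0000 12.0000 14.0000] v=[0.0000 0.0000 0.0000]
Step 1: x=[6.0000 10.5000 15.5000] v=[-2.0000 -3.0000 3.0000]
Step 2: x=[4.2500 9.2500 17.0000] v=[-3.5000 -2.5000 3.0000]
Step 3: x=[2.8750 9.3750 17.1250] v=[-2.7500 0.2500 0.2500]
Step 4: x=[3.3125 10.1250 15.8750] v=[0.8750 1.5000 -2.5000]
Step 5: x=[5.5000 10.3438 14.2500] v=[4.3750 0.4375 -3.2500]
Step 6: x=[7.3594 10.0938 13.1719] v=[3.7188 -0.5001 -2.1562]
Max displacement = 2.3594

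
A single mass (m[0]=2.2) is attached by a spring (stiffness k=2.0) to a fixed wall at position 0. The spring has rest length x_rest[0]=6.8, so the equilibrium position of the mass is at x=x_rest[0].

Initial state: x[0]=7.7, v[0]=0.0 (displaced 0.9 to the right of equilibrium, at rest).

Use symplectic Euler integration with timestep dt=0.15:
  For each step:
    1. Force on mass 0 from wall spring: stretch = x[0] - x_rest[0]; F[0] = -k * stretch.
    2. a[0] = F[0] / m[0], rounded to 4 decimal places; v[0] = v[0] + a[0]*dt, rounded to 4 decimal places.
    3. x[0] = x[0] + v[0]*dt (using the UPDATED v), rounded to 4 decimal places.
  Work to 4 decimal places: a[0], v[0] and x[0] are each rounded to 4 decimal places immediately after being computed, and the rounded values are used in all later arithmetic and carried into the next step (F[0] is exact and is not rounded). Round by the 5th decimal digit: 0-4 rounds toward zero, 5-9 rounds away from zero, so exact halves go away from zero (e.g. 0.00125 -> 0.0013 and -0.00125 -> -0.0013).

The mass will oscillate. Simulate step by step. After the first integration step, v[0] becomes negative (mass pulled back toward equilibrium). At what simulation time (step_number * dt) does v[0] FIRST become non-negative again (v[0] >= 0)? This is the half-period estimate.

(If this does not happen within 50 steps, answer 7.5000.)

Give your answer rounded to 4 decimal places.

Step 0: x=[7.7000] v=[0.0000]
Step 1: x=[7.6816] v=[-0.1227]
Step 2: x=[7.6452] v=[-0.2429]
Step 3: x=[7.5915] v=[-0.3582]
Step 4: x=[7.5216] v=[-0.4661]
Step 5: x=[7.4369] v=[-0.5645]
Step 6: x=[7.3392] v=[-0.6514]
Step 7: x=[7.2305] v=[-0.7249]
Step 8: x=[7.1130] v=[-0.7836]
Step 9: x=[6.9891] v=[-0.8263]
Step 10: x=[6.8613] v=[-0.8521]
Step 11: x=[6.7322] v=[-0.8605]
Step 12: x=[6.6045] v=[-0.8513]
Step 13: x=[6.4808] v=[-0.8246]
Step 14: x=[6.3636] v=[-0.7811]
Step 15: x=[6.2554] v=[-0.7216]
Step 16: x=[6.1583] v=[-0.6473]
Step 17: x=[6.0743] v=[-0.5598]
Step 18: x=[6.0052] v=[-0.4608]
Step 19: x=[5.9523] v=[-0.3524]
Step 20: x=[5.9168] v=[-0.2368]
Step 21: x=[5.8993] v=[-0.1164]
Step 22: x=[5.9003] v=[0.0064]
First v>=0 after going negative at step 22, time=3.3000

Answer: 3.3000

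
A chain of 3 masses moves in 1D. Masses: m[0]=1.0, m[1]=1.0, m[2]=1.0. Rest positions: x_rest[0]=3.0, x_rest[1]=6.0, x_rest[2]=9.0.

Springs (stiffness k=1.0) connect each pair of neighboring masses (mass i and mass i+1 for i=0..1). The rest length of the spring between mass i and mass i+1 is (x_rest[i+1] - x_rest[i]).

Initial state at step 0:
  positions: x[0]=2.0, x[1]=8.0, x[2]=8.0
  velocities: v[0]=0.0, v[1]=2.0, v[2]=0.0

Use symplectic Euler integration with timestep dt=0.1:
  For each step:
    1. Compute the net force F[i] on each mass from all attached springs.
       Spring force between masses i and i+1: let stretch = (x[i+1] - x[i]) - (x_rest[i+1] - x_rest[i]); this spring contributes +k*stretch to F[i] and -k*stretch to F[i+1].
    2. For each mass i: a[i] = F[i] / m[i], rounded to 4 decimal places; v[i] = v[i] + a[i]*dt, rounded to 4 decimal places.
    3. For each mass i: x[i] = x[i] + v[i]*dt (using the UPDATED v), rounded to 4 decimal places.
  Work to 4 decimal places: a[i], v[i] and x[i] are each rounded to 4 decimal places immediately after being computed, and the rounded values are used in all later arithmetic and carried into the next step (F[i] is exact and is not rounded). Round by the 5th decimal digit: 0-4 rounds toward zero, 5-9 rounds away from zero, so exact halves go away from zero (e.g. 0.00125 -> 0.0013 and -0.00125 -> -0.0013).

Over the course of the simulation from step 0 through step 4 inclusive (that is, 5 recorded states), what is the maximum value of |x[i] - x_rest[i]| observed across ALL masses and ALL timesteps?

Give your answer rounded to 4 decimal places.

Step 0: x=[2.0000 8.0000 8.0000] v=[0.0000 2.0000 0.0000]
Step 1: x=[2.0300 8.1400 8.0300] v=[0.3000 1.4000 0.3000]
Step 2: x=[2.0911 8.2178 8.0911] v=[0.6110 0.7780 0.6110]
Step 3: x=[2.1835 8.2331 8.1835] v=[0.9237 0.1527 0.9237]
Step 4: x=[2.3064 8.1874 8.3064] v=[1.2287 -0.4572 1.2287]
Max displacement = 2.2331

Answer: 2.2331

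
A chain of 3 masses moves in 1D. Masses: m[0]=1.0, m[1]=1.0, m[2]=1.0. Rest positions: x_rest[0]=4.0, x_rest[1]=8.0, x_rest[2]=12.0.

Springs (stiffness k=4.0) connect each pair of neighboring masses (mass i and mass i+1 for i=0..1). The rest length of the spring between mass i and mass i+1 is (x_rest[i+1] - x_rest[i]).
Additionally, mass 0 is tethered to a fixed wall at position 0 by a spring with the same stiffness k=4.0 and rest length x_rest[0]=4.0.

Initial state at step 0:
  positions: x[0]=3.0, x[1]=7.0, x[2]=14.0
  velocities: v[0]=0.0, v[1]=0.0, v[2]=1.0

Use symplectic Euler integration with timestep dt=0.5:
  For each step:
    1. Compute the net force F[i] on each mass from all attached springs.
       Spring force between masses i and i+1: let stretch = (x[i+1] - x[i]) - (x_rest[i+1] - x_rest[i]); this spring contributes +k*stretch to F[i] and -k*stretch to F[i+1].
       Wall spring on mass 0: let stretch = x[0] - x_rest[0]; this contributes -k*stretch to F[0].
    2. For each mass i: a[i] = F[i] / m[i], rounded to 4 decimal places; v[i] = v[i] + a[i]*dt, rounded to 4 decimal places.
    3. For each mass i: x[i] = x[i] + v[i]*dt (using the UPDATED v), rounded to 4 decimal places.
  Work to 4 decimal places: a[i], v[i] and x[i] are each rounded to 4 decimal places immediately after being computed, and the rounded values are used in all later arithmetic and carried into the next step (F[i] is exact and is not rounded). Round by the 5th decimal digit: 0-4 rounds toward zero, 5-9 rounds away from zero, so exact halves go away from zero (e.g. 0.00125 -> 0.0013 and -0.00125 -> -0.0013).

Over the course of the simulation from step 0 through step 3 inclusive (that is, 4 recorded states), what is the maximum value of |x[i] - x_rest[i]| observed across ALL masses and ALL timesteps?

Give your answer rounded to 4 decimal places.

Answer: 3.0000

Derivation:
Step 0: x=[3.0000 7.0000 14.0000] v=[0.0000 0.0000 1.0000]
Step 1: x=[4.0000 10.0000 11.5000] v=[2.0000 6.0000 -5.0000]
Step 2: x=[7.0000 8.5000 11.5000] v=[6.0000 -3.0000 0.0000]
Step 3: x=[4.5000 8.5000 12.5000] v=[-5.0000 0.0000 2.0000]
Max displacement = 3.0000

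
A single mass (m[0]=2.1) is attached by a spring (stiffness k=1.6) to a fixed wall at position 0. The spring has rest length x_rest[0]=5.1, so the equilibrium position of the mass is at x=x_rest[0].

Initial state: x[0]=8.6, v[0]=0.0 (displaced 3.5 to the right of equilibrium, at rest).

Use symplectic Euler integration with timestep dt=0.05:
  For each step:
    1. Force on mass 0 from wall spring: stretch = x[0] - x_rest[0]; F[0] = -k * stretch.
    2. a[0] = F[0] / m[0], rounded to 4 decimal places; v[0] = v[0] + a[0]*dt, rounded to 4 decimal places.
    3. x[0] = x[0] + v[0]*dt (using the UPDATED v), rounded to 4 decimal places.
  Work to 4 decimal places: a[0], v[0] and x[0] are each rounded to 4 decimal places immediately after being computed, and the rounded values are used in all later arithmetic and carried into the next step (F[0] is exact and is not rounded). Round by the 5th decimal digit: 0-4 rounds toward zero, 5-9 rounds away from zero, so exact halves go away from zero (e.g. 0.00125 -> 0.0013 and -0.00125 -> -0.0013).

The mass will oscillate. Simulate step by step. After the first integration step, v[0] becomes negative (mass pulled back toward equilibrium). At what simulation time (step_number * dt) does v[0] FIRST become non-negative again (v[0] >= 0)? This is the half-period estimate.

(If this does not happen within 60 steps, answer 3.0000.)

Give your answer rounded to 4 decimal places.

Step 0: x=[8.6000] v=[0.0000]
Step 1: x=[8.5933] v=[-0.1333]
Step 2: x=[8.5800] v=[-0.2664]
Step 3: x=[8.5601] v=[-0.3990]
Step 4: x=[8.5336] v=[-0.5308]
Step 5: x=[8.5005] v=[-0.6616]
Step 6: x=[8.4609] v=[-0.7911]
Step 7: x=[8.4149] v=[-0.9191]
Step 8: x=[8.3626] v=[-1.0454]
Step 9: x=[8.3041] v=[-1.1697]
Step 10: x=[8.2395] v=[-1.2918]
Step 11: x=[8.1689] v=[-1.4114]
Step 12: x=[8.0925] v=[-1.5283]
Step 13: x=[8.0104] v=[-1.6423]
Step 14: x=[7.9227] v=[-1.7532]
Step 15: x=[7.8297] v=[-1.8607]
Step 16: x=[7.7315] v=[-1.9647]
Step 17: x=[7.6283] v=[-2.0650]
Step 18: x=[7.5202] v=[-2.1613]
Step 19: x=[7.4075] v=[-2.2535]
Step 20: x=[7.2904] v=[-2.3414]
Step 21: x=[7.1692] v=[-2.4248]
Step 22: x=[7.0440] v=[-2.5036]
Step 23: x=[6.9151] v=[-2.5777]
Step 24: x=[6.7828] v=[-2.6468]
Step 25: x=[6.6473] v=[-2.7109]
Step 26: x=[6.5088] v=[-2.7698]
Step 27: x=[6.3676] v=[-2.8235]
Step 28: x=[6.2240] v=[-2.8718]
Step 29: x=[6.0783] v=[-2.9146]
Step 30: x=[5.9307] v=[-2.9519]
Step 31: x=[5.7815] v=[-2.9835]
Step 32: x=[5.6310] v=[-3.0095]
Step 33: x=[5.4795] v=[-3.0297]
Step 34: x=[5.3273] v=[-3.0442]
Step 35: x=[5.1747] v=[-3.0529]
Step 36: x=[5.0219] v=[-3.0557]
Step 37: x=[4.8693] v=[-3.0527]
Step 38: x=[4.7171] v=[-3.0439]
Step 39: x=[4.5656] v=[-3.0293]
Step 40: x=[4.4152] v=[-3.0089]
Step 41: x=[4.2661] v=[-2.9828]
Step 42: x=[4.1186] v=[-2.9510]
Step 43: x=[3.9729] v=[-2.9136]
Step 44: x=[3.8294] v=[-2.8707]
Step 45: x=[3.6883] v=[-2.8223]
Step 46: x=[3.5499] v=[-2.7685]
Step 47: x=[3.4144] v=[-2.7095]
Step 48: x=[3.2821] v=[-2.6453]
Step 49: x=[3.1533] v=[-2.5760]
Step 50: x=[3.0282] v=[-2.5018]
Step 51: x=[2.9071] v=[-2.4229]
Step 52: x=[2.7901] v=[-2.3394]
Step 53: x=[2.6775] v=[-2.2514]
Step 54: x=[2.5695] v=[-2.1591]
Step 55: x=[2.4664] v=[-2.0627]
Step 56: x=[2.3683] v=[-1.9624]
Step 57: x=[2.2754] v=[-1.8583]
Step 58: x=[2.1879] v=[-1.7507]
Step 59: x=[2.1059] v=[-1.6398]
Step 60: x=[2.0296] v=[-1.5257]
v[0] did not become non-negative within 60 steps; using fallback time=3.0000

Answer: 3.0000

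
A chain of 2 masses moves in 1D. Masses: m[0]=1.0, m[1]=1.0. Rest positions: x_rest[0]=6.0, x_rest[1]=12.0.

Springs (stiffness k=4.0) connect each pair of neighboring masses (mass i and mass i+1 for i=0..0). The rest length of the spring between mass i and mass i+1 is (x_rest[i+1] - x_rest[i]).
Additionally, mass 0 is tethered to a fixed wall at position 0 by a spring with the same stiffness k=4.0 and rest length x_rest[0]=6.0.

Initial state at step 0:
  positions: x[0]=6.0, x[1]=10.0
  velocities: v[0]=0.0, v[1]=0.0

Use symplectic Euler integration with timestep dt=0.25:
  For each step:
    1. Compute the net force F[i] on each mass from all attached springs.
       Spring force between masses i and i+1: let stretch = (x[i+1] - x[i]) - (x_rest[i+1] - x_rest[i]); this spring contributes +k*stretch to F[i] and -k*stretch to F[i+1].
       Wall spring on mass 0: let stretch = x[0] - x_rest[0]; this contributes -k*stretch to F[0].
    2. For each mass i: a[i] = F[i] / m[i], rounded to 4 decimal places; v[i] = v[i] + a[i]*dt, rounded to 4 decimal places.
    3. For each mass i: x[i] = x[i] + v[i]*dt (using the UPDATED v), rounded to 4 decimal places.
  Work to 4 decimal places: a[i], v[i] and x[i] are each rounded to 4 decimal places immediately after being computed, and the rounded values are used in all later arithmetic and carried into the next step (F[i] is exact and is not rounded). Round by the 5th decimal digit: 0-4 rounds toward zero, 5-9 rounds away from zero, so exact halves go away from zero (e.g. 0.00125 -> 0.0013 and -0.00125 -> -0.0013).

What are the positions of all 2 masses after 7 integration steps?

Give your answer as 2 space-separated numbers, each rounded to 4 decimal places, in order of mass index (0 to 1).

Step 0: x=[6.0000 10.0000] v=[0.0000 0.0000]
Step 1: x=[5.5000 10.5000] v=[-2.0000 2.0000]
Step 2: x=[4.8750 11.2500] v=[-2.5000 3.0000]
Step 3: x=[4.6250 11.9063] v=[-1.0000 2.6250]
Step 4: x=[5.0391 12.2422] v=[1.6563 1.3437]
Step 5: x=[5.9942 12.2774] v=[3.8203 0.1406]
Step 6: x=[7.0215 12.2418] v=[4.1093 -0.1426]
Step 7: x=[7.5985 12.4011] v=[2.3081 0.6371]

Answer: 7.5985 12.4011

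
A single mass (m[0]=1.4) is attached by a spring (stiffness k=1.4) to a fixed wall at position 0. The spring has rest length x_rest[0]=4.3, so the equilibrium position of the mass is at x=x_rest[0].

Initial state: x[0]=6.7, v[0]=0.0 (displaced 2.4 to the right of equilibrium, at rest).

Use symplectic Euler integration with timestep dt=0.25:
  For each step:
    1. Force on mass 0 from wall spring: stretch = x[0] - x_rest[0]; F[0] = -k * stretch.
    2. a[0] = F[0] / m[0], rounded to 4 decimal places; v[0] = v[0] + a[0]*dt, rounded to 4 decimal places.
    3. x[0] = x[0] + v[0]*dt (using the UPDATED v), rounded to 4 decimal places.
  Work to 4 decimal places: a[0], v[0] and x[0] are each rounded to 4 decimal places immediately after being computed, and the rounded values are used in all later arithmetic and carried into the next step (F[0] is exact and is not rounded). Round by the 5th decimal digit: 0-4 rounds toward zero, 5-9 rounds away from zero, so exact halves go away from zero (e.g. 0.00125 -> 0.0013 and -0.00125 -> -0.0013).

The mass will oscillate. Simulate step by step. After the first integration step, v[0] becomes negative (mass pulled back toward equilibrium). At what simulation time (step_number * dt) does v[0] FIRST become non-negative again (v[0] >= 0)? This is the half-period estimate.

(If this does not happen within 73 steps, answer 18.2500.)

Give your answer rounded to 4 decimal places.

Step 0: x=[6.7000] v=[0.0000]
Step 1: x=[6.5500] v=[-0.6000]
Step 2: x=[6.2594] v=[-1.1625]
Step 3: x=[5.8463] v=[-1.6524]
Step 4: x=[5.3366] v=[-2.0390]
Step 5: x=[4.7621] v=[-2.2982]
Step 6: x=[4.1587] v=[-2.4137]
Step 7: x=[3.5641] v=[-2.3784]
Step 8: x=[3.0155] v=[-2.1944]
Step 9: x=[2.5472] v=[-1.8733]
Step 10: x=[2.1884] v=[-1.4351]
Step 11: x=[1.9616] v=[-0.9072]
Step 12: x=[1.8810] v=[-0.3226]
Step 13: x=[1.9516] v=[0.2822]
First v>=0 after going negative at step 13, time=3.2500

Answer: 3.2500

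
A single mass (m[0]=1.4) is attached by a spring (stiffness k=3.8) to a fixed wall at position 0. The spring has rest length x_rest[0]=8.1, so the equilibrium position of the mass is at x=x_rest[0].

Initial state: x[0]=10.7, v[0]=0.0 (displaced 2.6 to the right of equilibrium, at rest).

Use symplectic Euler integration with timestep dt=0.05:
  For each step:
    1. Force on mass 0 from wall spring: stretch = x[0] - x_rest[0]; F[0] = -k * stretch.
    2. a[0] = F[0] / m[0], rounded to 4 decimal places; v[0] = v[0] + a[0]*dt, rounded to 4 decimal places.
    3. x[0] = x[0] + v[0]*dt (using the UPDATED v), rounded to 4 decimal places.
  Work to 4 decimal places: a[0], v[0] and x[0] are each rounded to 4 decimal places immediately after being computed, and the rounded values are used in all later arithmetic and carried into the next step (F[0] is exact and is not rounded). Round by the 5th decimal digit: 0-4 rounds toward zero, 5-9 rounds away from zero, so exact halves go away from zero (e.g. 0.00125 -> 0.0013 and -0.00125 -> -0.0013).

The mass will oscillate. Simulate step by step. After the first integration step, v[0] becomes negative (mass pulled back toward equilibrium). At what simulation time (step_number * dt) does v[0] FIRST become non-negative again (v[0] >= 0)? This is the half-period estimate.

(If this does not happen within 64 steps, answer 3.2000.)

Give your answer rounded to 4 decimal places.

Step 0: x=[10.7000] v=[0.0000]
Step 1: x=[10.6824] v=[-0.3529]
Step 2: x=[10.6472] v=[-0.7034]
Step 3: x=[10.5947] v=[-1.0491]
Step 4: x=[10.5253] v=[-1.3877]
Step 5: x=[10.4395] v=[-1.7169]
Step 6: x=[10.3378] v=[-2.0344]
Step 7: x=[10.2209] v=[-2.3381]
Step 8: x=[10.0896] v=[-2.6259]
Step 9: x=[9.9448] v=[-2.8959]
Step 10: x=[9.7875] v=[-3.1463]
Step 11: x=[9.6187] v=[-3.3753]
Step 12: x=[9.4396] v=[-3.5814]
Step 13: x=[9.2514] v=[-3.7632]
Step 14: x=[9.0554] v=[-3.9195]
Step 15: x=[8.8529] v=[-4.0492]
Step 16: x=[8.6453] v=[-4.1514]
Step 17: x=[8.4340] v=[-4.2254]
Step 18: x=[8.2205] v=[-4.2707]
Step 19: x=[8.0061] v=[-4.2871]
Step 20: x=[7.7924] v=[-4.2744]
Step 21: x=[7.5808] v=[-4.2327]
Step 22: x=[7.3727] v=[-4.1622]
Step 23: x=[7.1695] v=[-4.0635]
Step 24: x=[6.9726] v=[-3.9372]
Step 25: x=[6.7834] v=[-3.7842]
Step 26: x=[6.6031] v=[-3.6055]
Step 27: x=[6.4330] v=[-3.4024]
Step 28: x=[6.2742] v=[-3.1762]
Step 29: x=[6.1278] v=[-2.9284]
Step 30: x=[5.9948] v=[-2.6607]
Step 31: x=[5.8761] v=[-2.3750]
Step 32: x=[5.7724] v=[-2.0732]
Step 33: x=[5.6845] v=[-1.7573]
Step 34: x=[5.6130] v=[-1.4295]
Step 35: x=[5.5584] v=[-1.0920]
Step 36: x=[5.5210] v=[-0.7471]
Step 37: x=[5.5011] v=[-0.3971]
Step 38: x=[5.4989] v=[-0.0444]
Step 39: x=[5.5143] v=[0.3086]
First v>=0 after going negative at step 39, time=1.9500

Answer: 1.9500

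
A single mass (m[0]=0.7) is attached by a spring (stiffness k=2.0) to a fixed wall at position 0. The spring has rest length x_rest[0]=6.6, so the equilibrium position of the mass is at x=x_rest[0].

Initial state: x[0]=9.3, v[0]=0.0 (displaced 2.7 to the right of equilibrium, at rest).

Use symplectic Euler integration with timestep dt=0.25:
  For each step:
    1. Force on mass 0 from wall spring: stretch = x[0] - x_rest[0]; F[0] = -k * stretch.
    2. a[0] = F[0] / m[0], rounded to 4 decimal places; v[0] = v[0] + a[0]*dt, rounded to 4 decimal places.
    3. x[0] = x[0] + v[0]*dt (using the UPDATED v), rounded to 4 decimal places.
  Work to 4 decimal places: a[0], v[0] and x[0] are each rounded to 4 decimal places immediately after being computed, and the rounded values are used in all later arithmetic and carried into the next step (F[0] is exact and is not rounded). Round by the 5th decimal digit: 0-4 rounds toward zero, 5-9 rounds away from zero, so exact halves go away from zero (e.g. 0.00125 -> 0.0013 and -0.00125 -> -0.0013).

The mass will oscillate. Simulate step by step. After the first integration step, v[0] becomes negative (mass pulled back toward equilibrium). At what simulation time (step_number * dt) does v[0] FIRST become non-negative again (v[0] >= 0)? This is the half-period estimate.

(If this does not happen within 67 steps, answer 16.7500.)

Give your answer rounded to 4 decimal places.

Answer: 2.0000

Derivation:
Step 0: x=[9.3000] v=[0.0000]
Step 1: x=[8.8179] v=[-1.9286]
Step 2: x=[7.9397] v=[-3.5128]
Step 3: x=[6.8223] v=[-4.4697]
Step 4: x=[5.6652] v=[-4.6285]
Step 5: x=[4.6750] v=[-3.9608]
Step 6: x=[4.0286] v=[-2.5858]
Step 7: x=[3.8413] v=[-0.7491]
Step 8: x=[4.1467] v=[1.2214]
First v>=0 after going negative at step 8, time=2.0000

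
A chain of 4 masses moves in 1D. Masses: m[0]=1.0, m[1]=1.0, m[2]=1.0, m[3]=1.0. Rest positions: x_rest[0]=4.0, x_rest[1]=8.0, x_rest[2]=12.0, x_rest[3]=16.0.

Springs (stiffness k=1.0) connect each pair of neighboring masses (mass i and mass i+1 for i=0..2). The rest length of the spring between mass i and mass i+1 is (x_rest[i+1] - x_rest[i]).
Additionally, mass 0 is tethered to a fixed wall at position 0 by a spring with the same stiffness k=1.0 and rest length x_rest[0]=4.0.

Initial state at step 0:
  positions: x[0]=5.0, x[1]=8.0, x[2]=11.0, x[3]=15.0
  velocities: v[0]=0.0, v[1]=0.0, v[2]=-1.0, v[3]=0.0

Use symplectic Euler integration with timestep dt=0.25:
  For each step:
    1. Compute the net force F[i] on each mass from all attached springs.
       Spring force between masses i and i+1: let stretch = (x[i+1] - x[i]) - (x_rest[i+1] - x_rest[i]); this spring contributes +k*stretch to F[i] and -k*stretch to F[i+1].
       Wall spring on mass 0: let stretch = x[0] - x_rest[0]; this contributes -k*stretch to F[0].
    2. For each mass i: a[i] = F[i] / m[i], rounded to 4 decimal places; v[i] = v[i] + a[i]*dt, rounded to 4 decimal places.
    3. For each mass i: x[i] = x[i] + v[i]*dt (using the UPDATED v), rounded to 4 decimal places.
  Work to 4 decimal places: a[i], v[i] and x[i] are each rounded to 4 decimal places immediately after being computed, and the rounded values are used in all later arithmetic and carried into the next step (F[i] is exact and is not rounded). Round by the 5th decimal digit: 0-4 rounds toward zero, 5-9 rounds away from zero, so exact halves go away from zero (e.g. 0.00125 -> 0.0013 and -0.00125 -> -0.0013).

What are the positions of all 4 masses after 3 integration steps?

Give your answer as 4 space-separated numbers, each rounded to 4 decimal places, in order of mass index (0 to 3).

Step 0: x=[5.0000 8.0000 11.0000 15.0000] v=[0.0000 0.0000 -1.0000 0.0000]
Step 1: x=[4.8750 8.0000 10.8125 15.0000] v=[-0.5000 0.0000 -0.7500 0.0000]
Step 2: x=[4.6406 7.9805 10.7109 14.9883] v=[-0.9375 -0.0781 -0.4063 -0.0469]
Step 3: x=[4.3249 7.9229 10.7060 14.9592] v=[-1.2627 -0.2305 -0.0196 -0.1163]

Answer: 4.3249 7.9229 10.7060 14.9592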